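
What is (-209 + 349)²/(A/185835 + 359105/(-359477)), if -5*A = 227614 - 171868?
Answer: -2182244670970000/117903597739 ≈ -18509.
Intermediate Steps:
A = -55746/5 (A = -(227614 - 171868)/5 = -⅕*55746 = -55746/5 ≈ -11149.)
(-209 + 349)²/(A/185835 + 359105/(-359477)) = (-209 + 349)²/(-55746/5/185835 + 359105/(-359477)) = 140²/(-55746/5*1/185835 + 359105*(-1/359477)) = 19600/(-18582/309725 - 359105/359477) = 19600/(-117903597739/111339013825) = 19600*(-111339013825/117903597739) = -2182244670970000/117903597739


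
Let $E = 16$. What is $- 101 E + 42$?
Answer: $-1574$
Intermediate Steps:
$- 101 E + 42 = \left(-101\right) 16 + 42 = -1616 + 42 = -1574$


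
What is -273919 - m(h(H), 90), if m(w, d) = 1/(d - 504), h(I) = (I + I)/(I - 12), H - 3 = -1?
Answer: -113402465/414 ≈ -2.7392e+5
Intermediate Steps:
H = 2 (H = 3 - 1 = 2)
h(I) = 2*I/(-12 + I) (h(I) = (2*I)/(-12 + I) = 2*I/(-12 + I))
m(w, d) = 1/(-504 + d)
-273919 - m(h(H), 90) = -273919 - 1/(-504 + 90) = -273919 - 1/(-414) = -273919 - 1*(-1/414) = -273919 + 1/414 = -113402465/414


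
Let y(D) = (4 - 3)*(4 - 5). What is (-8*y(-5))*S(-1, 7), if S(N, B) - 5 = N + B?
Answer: 88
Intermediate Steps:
S(N, B) = 5 + B + N (S(N, B) = 5 + (N + B) = 5 + (B + N) = 5 + B + N)
y(D) = -1 (y(D) = 1*(-1) = -1)
(-8*y(-5))*S(-1, 7) = (-8*(-1))*(5 + 7 - 1) = 8*11 = 88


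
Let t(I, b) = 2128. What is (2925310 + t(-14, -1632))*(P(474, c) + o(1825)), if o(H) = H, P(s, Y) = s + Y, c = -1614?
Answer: 2005295030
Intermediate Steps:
P(s, Y) = Y + s
(2925310 + t(-14, -1632))*(P(474, c) + o(1825)) = (2925310 + 2128)*((-1614 + 474) + 1825) = 2927438*(-1140 + 1825) = 2927438*685 = 2005295030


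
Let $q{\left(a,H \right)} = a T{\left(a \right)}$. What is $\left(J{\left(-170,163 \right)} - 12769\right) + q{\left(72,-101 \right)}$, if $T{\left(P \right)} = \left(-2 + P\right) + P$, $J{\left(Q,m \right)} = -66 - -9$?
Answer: $-2602$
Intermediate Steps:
$J{\left(Q,m \right)} = -57$ ($J{\left(Q,m \right)} = -66 + 9 = -57$)
$T{\left(P \right)} = -2 + 2 P$
$q{\left(a,H \right)} = a \left(-2 + 2 a\right)$
$\left(J{\left(-170,163 \right)} - 12769\right) + q{\left(72,-101 \right)} = \left(-57 - 12769\right) + 2 \cdot 72 \left(-1 + 72\right) = -12826 + 2 \cdot 72 \cdot 71 = -12826 + 10224 = -2602$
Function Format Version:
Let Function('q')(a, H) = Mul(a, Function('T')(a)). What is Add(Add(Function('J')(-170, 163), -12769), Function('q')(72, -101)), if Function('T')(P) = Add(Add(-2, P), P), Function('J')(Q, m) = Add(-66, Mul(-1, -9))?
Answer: -2602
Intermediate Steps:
Function('J')(Q, m) = -57 (Function('J')(Q, m) = Add(-66, 9) = -57)
Function('T')(P) = Add(-2, Mul(2, P))
Function('q')(a, H) = Mul(a, Add(-2, Mul(2, a)))
Add(Add(Function('J')(-170, 163), -12769), Function('q')(72, -101)) = Add(Add(-57, -12769), Mul(2, 72, Add(-1, 72))) = Add(-12826, Mul(2, 72, 71)) = Add(-12826, 10224) = -2602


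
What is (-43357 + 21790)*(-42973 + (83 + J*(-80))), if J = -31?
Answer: 871522470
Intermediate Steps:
(-43357 + 21790)*(-42973 + (83 + J*(-80))) = (-43357 + 21790)*(-42973 + (83 - 31*(-80))) = -21567*(-42973 + (83 + 2480)) = -21567*(-42973 + 2563) = -21567*(-40410) = 871522470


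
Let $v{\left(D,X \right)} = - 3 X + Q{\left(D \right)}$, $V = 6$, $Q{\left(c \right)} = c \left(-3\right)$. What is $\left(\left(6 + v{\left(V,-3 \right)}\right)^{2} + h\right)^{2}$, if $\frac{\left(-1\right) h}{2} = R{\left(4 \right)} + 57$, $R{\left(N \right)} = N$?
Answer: $12769$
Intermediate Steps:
$Q{\left(c \right)} = - 3 c$
$h = -122$ ($h = - 2 \left(4 + 57\right) = \left(-2\right) 61 = -122$)
$v{\left(D,X \right)} = - 3 D - 3 X$ ($v{\left(D,X \right)} = - 3 X - 3 D = - 3 D - 3 X$)
$\left(\left(6 + v{\left(V,-3 \right)}\right)^{2} + h\right)^{2} = \left(\left(6 - 9\right)^{2} - 122\right)^{2} = \left(\left(-3\right)^{2} - 122\right)^{2} = \left(9 - 122\right)^{2} = \left(-113\right)^{2} = 12769$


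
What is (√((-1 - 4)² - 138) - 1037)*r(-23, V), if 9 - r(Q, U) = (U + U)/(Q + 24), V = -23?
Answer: -57035 + 55*I*√113 ≈ -57035.0 + 584.66*I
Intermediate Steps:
r(Q, U) = 9 - 2*U/(24 + Q) (r(Q, U) = 9 - (U + U)/(Q + 24) = 9 - 2*U/(24 + Q))
(√((-1 - 4)² - 138) - 1037)*r(-23, V) = (√((-1 - 4)² - 138) - 1037)*((216 - 2*(-23) + 9*(-23))/(24 - 23)) = (√((-5)² - 138) - 1037)*((216 + 46 - 207)/1) = (√(25 - 138) - 1037)*(1*55) = (√(-113) - 1037)*55 = (I*√113 - 1037)*55 = (-1037 + I*√113)*55 = -57035 + 55*I*√113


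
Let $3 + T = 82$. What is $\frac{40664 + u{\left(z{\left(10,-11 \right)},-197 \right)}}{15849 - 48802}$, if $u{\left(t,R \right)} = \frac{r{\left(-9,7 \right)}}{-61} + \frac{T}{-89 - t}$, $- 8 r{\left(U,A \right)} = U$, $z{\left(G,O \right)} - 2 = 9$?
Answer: $- \frac{496090937}{402026600} \approx -1.234$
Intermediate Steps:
$z{\left(G,O \right)} = 11$ ($z{\left(G,O \right)} = 2 + 9 = 11$)
$r{\left(U,A \right)} = - \frac{U}{8}$
$T = 79$ ($T = -3 + 82 = 79$)
$u{\left(t,R \right)} = - \frac{9}{488} + \frac{79}{-89 - t}$ ($u{\left(t,R \right)} = \frac{\left(- \frac{1}{8}\right) \left(-9\right)}{-61} + \frac{79}{-89 - t} = \frac{9}{8} \left(- \frac{1}{61}\right) + \frac{79}{-89 - t} = - \frac{9}{488} + \frac{79}{-89 - t}$)
$\frac{40664 + u{\left(z{\left(10,-11 \right)},-197 \right)}}{15849 - 48802} = \frac{40664 + \frac{-39353 - 99}{488 \left(89 + 11\right)}}{15849 - 48802} = \frac{40664 + \frac{-39353 - 99}{488 \cdot 100}}{-32953} = \left(40664 + \frac{1}{488} \cdot \frac{1}{100} \left(-39452\right)\right) \left(- \frac{1}{32953}\right) = \left(40664 - \frac{9863}{12200}\right) \left(- \frac{1}{32953}\right) = \frac{496090937}{12200} \left(- \frac{1}{32953}\right) = - \frac{496090937}{402026600}$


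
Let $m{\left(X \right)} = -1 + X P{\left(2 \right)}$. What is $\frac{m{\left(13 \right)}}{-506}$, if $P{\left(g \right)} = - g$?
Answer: $\frac{27}{506} \approx 0.05336$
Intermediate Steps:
$m{\left(X \right)} = -1 - 2 X$ ($m{\left(X \right)} = -1 + X \left(\left(-1\right) 2\right) = -1 + X \left(-2\right) = -1 - 2 X$)
$\frac{m{\left(13 \right)}}{-506} = \frac{-1 - 26}{-506} = \left(-1 - 26\right) \left(- \frac{1}{506}\right) = \left(-27\right) \left(- \frac{1}{506}\right) = \frac{27}{506}$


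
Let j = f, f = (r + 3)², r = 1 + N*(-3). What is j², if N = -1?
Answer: 2401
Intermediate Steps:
r = 4 (r = 1 - 1*(-3) = 1 + 3 = 4)
f = 49 (f = (4 + 3)² = 7² = 49)
j = 49
j² = 49² = 2401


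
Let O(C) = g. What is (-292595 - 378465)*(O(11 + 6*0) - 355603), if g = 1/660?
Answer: 7874821289387/33 ≈ 2.3863e+11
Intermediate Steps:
g = 1/660 ≈ 0.0015152
O(C) = 1/660
(-292595 - 378465)*(O(11 + 6*0) - 355603) = (-292595 - 378465)*(1/660 - 355603) = -671060*(-234697979/660) = 7874821289387/33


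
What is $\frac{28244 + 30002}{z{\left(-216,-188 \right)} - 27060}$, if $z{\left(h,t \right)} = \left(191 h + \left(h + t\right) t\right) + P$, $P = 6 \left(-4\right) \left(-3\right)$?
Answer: $\frac{29123}{3854} \approx 7.5566$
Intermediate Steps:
$P = 72$ ($P = \left(-24\right) \left(-3\right) = 72$)
$z{\left(h,t \right)} = 72 + 191 h + t \left(h + t\right)$ ($z{\left(h,t \right)} = \left(191 h + \left(h + t\right) t\right) + 72 = \left(191 h + t \left(h + t\right)\right) + 72 = 72 + 191 h + t \left(h + t\right)$)
$\frac{28244 + 30002}{z{\left(-216,-188 \right)} - 27060} = \frac{28244 + 30002}{\left(72 + \left(-188\right)^{2} + 191 \left(-216\right) - -40608\right) - 27060} = \frac{58246}{\left(72 + 35344 - 41256 + 40608\right) - 27060} = \frac{58246}{34768 - 27060} = \frac{58246}{7708} = 58246 \cdot \frac{1}{7708} = \frac{29123}{3854}$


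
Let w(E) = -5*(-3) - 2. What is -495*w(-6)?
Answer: -6435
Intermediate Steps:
w(E) = 13 (w(E) = 15 - 2 = 13)
-495*w(-6) = -495*13 = -6435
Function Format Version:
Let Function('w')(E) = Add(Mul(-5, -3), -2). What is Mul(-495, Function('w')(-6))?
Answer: -6435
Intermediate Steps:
Function('w')(E) = 13 (Function('w')(E) = Add(15, -2) = 13)
Mul(-495, Function('w')(-6)) = Mul(-495, 13) = -6435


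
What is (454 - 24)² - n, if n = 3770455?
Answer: -3585555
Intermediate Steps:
(454 - 24)² - n = (454 - 24)² - 1*3770455 = 430² - 3770455 = 184900 - 3770455 = -3585555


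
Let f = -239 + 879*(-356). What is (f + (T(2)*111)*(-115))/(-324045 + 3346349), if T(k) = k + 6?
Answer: -415283/3022304 ≈ -0.13741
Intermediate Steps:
T(k) = 6 + k
f = -313163 (f = -239 - 312924 = -313163)
(f + (T(2)*111)*(-115))/(-324045 + 3346349) = (-313163 + ((6 + 2)*111)*(-115))/(-324045 + 3346349) = (-313163 + (8*111)*(-115))/3022304 = (-313163 + 888*(-115))*(1/3022304) = (-313163 - 102120)*(1/3022304) = -415283*1/3022304 = -415283/3022304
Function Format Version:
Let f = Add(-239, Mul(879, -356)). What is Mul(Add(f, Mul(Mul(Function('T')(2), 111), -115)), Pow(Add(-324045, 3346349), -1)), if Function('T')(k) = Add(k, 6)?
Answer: Rational(-415283, 3022304) ≈ -0.13741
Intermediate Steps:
Function('T')(k) = Add(6, k)
f = -313163 (f = Add(-239, -312924) = -313163)
Mul(Add(f, Mul(Mul(Function('T')(2), 111), -115)), Pow(Add(-324045, 3346349), -1)) = Mul(Add(-313163, Mul(Mul(Add(6, 2), 111), -115)), Pow(Add(-324045, 3346349), -1)) = Mul(Add(-313163, Mul(Mul(8, 111), -115)), Pow(3022304, -1)) = Mul(Add(-313163, Mul(888, -115)), Rational(1, 3022304)) = Mul(Add(-313163, -102120), Rational(1, 3022304)) = Mul(-415283, Rational(1, 3022304)) = Rational(-415283, 3022304)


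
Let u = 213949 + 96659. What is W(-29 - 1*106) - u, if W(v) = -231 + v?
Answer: -310974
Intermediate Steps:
u = 310608
W(-29 - 1*106) - u = (-231 + (-29 - 1*106)) - 1*310608 = (-231 + (-29 - 106)) - 310608 = (-231 - 135) - 310608 = -366 - 310608 = -310974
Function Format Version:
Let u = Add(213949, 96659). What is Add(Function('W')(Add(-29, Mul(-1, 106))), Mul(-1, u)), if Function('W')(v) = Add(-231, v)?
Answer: -310974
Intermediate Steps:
u = 310608
Add(Function('W')(Add(-29, Mul(-1, 106))), Mul(-1, u)) = Add(Add(-231, Add(-29, Mul(-1, 106))), Mul(-1, 310608)) = Add(Add(-231, Add(-29, -106)), -310608) = Add(Add(-231, -135), -310608) = Add(-366, -310608) = -310974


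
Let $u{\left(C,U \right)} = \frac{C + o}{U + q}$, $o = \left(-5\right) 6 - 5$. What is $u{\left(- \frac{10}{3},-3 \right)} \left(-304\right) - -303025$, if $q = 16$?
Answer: $\frac{11852935}{39} \approx 3.0392 \cdot 10^{5}$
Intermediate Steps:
$o = -35$ ($o = -30 - 5 = -35$)
$u{\left(C,U \right)} = \frac{-35 + C}{16 + U}$ ($u{\left(C,U \right)} = \frac{C - 35}{U + 16} = \frac{-35 + C}{16 + U}$)
$u{\left(- \frac{10}{3},-3 \right)} \left(-304\right) - -303025 = \frac{-35 - \frac{10}{3}}{16 - 3} \left(-304\right) - -303025 = \frac{-35 - \frac{10}{3}}{13} \left(-304\right) + 303025 = \frac{1}{13} \left(- \frac{115}{3}\right) \left(-304\right) + 303025 = \left(- \frac{115}{39}\right) \left(-304\right) + 303025 = \frac{34960}{39} + 303025 = \frac{11852935}{39}$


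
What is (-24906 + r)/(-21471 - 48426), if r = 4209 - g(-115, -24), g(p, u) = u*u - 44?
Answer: 923/3039 ≈ 0.30372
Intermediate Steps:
g(p, u) = -44 + u**2 (g(p, u) = u**2 - 44 = -44 + u**2)
r = 3677 (r = 4209 - (-44 + (-24)**2) = 4209 - (-44 + 576) = 4209 - 1*532 = 4209 - 532 = 3677)
(-24906 + r)/(-21471 - 48426) = (-24906 + 3677)/(-21471 - 48426) = -21229/(-69897) = -21229*(-1/69897) = 923/3039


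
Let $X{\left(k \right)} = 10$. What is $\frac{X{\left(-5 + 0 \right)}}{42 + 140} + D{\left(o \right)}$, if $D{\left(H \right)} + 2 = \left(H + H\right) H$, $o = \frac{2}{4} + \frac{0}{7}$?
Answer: $- \frac{263}{182} \approx -1.4451$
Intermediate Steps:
$o = \frac{1}{2}$ ($o = 2 \cdot \frac{1}{4} + 0 \cdot \frac{1}{7} = \frac{1}{2} + 0 = \frac{1}{2} \approx 0.5$)
$D{\left(H \right)} = -2 + 2 H^{2}$ ($D{\left(H \right)} = -2 + \left(H + H\right) H = -2 + 2 H H = -2 + 2 H^{2}$)
$\frac{X{\left(-5 + 0 \right)}}{42 + 140} + D{\left(o \right)} = \frac{1}{42 + 140} \cdot 10 - \left(2 - \frac{2}{4}\right) = \frac{1}{182} \cdot 10 + \left(-2 + 2 \cdot \frac{1}{4}\right) = \frac{1}{182} \cdot 10 + \left(-2 + \frac{1}{2}\right) = \frac{5}{91} - \frac{3}{2} = - \frac{263}{182}$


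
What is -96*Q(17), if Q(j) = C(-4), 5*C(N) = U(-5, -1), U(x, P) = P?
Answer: 96/5 ≈ 19.200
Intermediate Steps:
C(N) = -⅕ (C(N) = (⅕)*(-1) = -⅕)
Q(j) = -⅕
-96*Q(17) = -96*(-⅕) = 96/5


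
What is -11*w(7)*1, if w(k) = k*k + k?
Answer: -616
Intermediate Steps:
w(k) = k + k² (w(k) = k² + k = k + k²)
-11*w(7)*1 = -77*(1 + 7)*1 = -77*8*1 = -11*56*1 = -616*1 = -616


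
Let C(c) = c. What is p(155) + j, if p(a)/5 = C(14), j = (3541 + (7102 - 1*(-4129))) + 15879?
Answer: 30721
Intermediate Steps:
j = 30651 (j = (3541 + (7102 + 4129)) + 15879 = (3541 + 11231) + 15879 = 14772 + 15879 = 30651)
p(a) = 70 (p(a) = 5*14 = 70)
p(155) + j = 70 + 30651 = 30721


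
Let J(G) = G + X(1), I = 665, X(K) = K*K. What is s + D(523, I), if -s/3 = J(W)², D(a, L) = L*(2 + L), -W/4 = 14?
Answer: 434480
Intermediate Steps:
W = -56 (W = -4*14 = -56)
X(K) = K²
J(G) = 1 + G (J(G) = G + 1² = G + 1 = 1 + G)
s = -9075 (s = -3*(1 - 56)² = -3*(-55)² = -3*3025 = -9075)
s + D(523, I) = -9075 + 665*(2 + 665) = -9075 + 665*667 = -9075 + 443555 = 434480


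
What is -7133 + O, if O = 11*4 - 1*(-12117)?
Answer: 5028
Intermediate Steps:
O = 12161 (O = 44 + 12117 = 12161)
-7133 + O = -7133 + 12161 = 5028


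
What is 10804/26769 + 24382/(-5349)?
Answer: -66099018/15909709 ≈ -4.1546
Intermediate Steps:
10804/26769 + 24382/(-5349) = 10804*(1/26769) + 24382*(-1/5349) = 10804/26769 - 24382/5349 = -66099018/15909709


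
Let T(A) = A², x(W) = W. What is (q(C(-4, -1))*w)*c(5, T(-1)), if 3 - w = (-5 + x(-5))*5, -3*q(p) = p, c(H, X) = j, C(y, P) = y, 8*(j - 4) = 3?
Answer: 1855/6 ≈ 309.17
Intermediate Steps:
j = 35/8 (j = 4 + (⅛)*3 = 4 + 3/8 = 35/8 ≈ 4.3750)
c(H, X) = 35/8
q(p) = -p/3
w = 53 (w = 3 - (-5 - 5)*5 = 3 - (-10)*5 = 3 - 1*(-50) = 3 + 50 = 53)
(q(C(-4, -1))*w)*c(5, T(-1)) = (-⅓*(-4)*53)*(35/8) = ((4/3)*53)*(35/8) = (212/3)*(35/8) = 1855/6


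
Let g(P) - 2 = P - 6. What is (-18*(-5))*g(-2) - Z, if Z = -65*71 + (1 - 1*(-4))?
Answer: 4070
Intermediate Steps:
g(P) = -4 + P (g(P) = 2 + (P - 6) = 2 + (-6 + P) = -4 + P)
Z = -4610 (Z = -4615 + (1 + 4) = -4615 + 5 = -4610)
(-18*(-5))*g(-2) - Z = (-18*(-5))*(-4 - 2) - 1*(-4610) = 90*(-6) + 4610 = -540 + 4610 = 4070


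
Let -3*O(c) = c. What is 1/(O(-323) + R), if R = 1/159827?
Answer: 479481/51624124 ≈ 0.0092879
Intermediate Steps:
O(c) = -c/3
R = 1/159827 ≈ 6.2568e-6
1/(O(-323) + R) = 1/(-⅓*(-323) + 1/159827) = 1/(323/3 + 1/159827) = 1/(51624124/479481) = 479481/51624124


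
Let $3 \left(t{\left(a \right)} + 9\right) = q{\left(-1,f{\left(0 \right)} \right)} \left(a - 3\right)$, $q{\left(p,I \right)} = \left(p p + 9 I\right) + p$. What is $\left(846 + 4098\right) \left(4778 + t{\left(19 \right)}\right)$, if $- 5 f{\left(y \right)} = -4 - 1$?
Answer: $23815248$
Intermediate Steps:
$f{\left(y \right)} = 1$ ($f{\left(y \right)} = - \frac{-4 - 1}{5} = \left(- \frac{1}{5}\right) \left(-5\right) = 1$)
$q{\left(p,I \right)} = p + p^{2} + 9 I$ ($q{\left(p,I \right)} = \left(p^{2} + 9 I\right) + p = p + p^{2} + 9 I$)
$t{\left(a \right)} = -18 + 3 a$ ($t{\left(a \right)} = -9 + \frac{\left(-1 + \left(-1\right)^{2} + 9 \cdot 1\right) \left(a - 3\right)}{3} = -9 + \frac{\left(-1 + 1 + 9\right) \left(-3 + a\right)}{3} = -9 + \frac{9 \left(-3 + a\right)}{3} = -9 + \frac{-27 + 9 a}{3} = -9 + \left(-9 + 3 a\right) = -18 + 3 a$)
$\left(846 + 4098\right) \left(4778 + t{\left(19 \right)}\right) = \left(846 + 4098\right) \left(4778 + \left(-18 + 3 \cdot 19\right)\right) = 4944 \left(4778 + \left(-18 + 57\right)\right) = 4944 \left(4778 + 39\right) = 4944 \cdot 4817 = 23815248$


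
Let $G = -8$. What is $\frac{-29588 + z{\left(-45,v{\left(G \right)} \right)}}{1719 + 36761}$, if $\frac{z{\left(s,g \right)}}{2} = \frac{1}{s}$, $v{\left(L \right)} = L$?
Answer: $- \frac{665731}{865800} \approx -0.76892$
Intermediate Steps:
$z{\left(s,g \right)} = \frac{2}{s}$
$\frac{-29588 + z{\left(-45,v{\left(G \right)} \right)}}{1719 + 36761} = \frac{-29588 + \frac{2}{-45}}{1719 + 36761} = \frac{-29588 + 2 \left(- \frac{1}{45}\right)}{38480} = \left(-29588 - \frac{2}{45}\right) \frac{1}{38480} = \left(- \frac{1331462}{45}\right) \frac{1}{38480} = - \frac{665731}{865800}$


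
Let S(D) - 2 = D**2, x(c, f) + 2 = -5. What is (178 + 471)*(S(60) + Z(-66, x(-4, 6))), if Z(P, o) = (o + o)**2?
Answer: 2464902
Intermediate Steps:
x(c, f) = -7 (x(c, f) = -2 - 5 = -7)
Z(P, o) = 4*o**2 (Z(P, o) = (2*o)**2 = 4*o**2)
S(D) = 2 + D**2
(178 + 471)*(S(60) + Z(-66, x(-4, 6))) = (178 + 471)*((2 + 60**2) + 4*(-7)**2) = 649*((2 + 3600) + 4*49) = 649*(3602 + 196) = 649*3798 = 2464902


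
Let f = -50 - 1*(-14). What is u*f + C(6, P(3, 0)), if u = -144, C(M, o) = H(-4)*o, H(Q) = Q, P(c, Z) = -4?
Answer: 5200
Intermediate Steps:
C(M, o) = -4*o
f = -36 (f = -50 + 14 = -36)
u*f + C(6, P(3, 0)) = -144*(-36) - 4*(-4) = 5184 + 16 = 5200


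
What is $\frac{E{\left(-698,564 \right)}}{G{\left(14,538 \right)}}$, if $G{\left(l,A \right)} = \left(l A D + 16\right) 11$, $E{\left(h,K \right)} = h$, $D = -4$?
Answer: $\frac{349}{165616} \approx 0.0021073$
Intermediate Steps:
$G{\left(l,A \right)} = 176 - 44 A l$ ($G{\left(l,A \right)} = \left(l A \left(-4\right) + 16\right) 11 = \left(A l \left(-4\right) + 16\right) 11 = \left(- 4 A l + 16\right) 11 = \left(16 - 4 A l\right) 11 = 176 - 44 A l$)
$\frac{E{\left(-698,564 \right)}}{G{\left(14,538 \right)}} = - \frac{698}{176 - 23672 \cdot 14} = - \frac{698}{176 - 331408} = - \frac{698}{-331232} = \left(-698\right) \left(- \frac{1}{331232}\right) = \frac{349}{165616}$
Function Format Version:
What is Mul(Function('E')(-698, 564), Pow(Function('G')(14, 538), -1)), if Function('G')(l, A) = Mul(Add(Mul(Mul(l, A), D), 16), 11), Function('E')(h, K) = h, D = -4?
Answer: Rational(349, 165616) ≈ 0.0021073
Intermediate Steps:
Function('G')(l, A) = Add(176, Mul(-44, A, l)) (Function('G')(l, A) = Mul(Add(Mul(Mul(l, A), -4), 16), 11) = Mul(Add(Mul(Mul(A, l), -4), 16), 11) = Mul(Add(Mul(-4, A, l), 16), 11) = Mul(Add(16, Mul(-4, A, l)), 11) = Add(176, Mul(-44, A, l)))
Mul(Function('E')(-698, 564), Pow(Function('G')(14, 538), -1)) = Mul(-698, Pow(Add(176, Mul(-44, 538, 14)), -1)) = Mul(-698, Pow(Add(176, -331408), -1)) = Mul(-698, Pow(-331232, -1)) = Mul(-698, Rational(-1, 331232)) = Rational(349, 165616)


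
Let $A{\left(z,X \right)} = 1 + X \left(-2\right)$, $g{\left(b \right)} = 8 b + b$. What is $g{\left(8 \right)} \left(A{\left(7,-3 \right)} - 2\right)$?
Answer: $360$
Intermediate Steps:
$g{\left(b \right)} = 9 b$
$A{\left(z,X \right)} = 1 - 2 X$
$g{\left(8 \right)} \left(A{\left(7,-3 \right)} - 2\right) = 9 \cdot 8 \left(\left(1 - -6\right) - 2\right) = 72 \left(\left(1 + 6\right) - 2\right) = 72 \left(7 - 2\right) = 72 \cdot 5 = 360$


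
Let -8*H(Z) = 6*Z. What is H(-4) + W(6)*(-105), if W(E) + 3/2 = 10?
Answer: -1779/2 ≈ -889.50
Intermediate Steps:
H(Z) = -3*Z/4
W(E) = 17/2 (W(E) = -3/2 + 10 = 17/2)
H(-4) + W(6)*(-105) = -¾*(-4) + (17/2)*(-105) = 3 - 1785/2 = -1779/2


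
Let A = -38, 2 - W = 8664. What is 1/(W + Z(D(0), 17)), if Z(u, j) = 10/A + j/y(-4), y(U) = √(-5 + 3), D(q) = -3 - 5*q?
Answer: -6254154/54175232107 + 6137*I*√2/54175232107 ≈ -0.00011544 + 1.602e-7*I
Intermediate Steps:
W = -8662 (W = 2 - 1*8664 = 2 - 8664 = -8662)
y(U) = I*√2 (y(U) = √(-2) = I*√2)
Z(u, j) = -5/19 - I*j*√2/2 (Z(u, j) = 10/(-38) + j/((I*√2)) = 10*(-1/38) + j*(-I*√2/2) = -5/19 - I*j*√2/2)
1/(W + Z(D(0), 17)) = 1/(-8662 + (-5/19 - ½*I*17*√2)) = 1/(-8662 + (-5/19 - 17*I*√2/2)) = 1/(-164583/19 - 17*I*√2/2)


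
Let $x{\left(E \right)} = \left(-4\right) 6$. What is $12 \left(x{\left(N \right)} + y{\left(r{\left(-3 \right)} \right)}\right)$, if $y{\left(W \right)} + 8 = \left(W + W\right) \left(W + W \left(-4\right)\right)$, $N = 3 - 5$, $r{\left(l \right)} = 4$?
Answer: $-1536$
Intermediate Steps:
$N = -2$
$x{\left(E \right)} = -24$
$y{\left(W \right)} = -8 - 6 W^{2}$ ($y{\left(W \right)} = -8 + \left(W + W\right) \left(W + W \left(-4\right)\right) = -8 + 2 W \left(W - 4 W\right) = -8 + 2 W \left(- 3 W\right) = -8 - 6 W^{2}$)
$12 \left(x{\left(N \right)} + y{\left(r{\left(-3 \right)} \right)}\right) = 12 \left(-24 - \left(8 + 6 \cdot 4^{2}\right)\right) = 12 \left(-24 - 104\right) = 12 \left(-128\right) = -1536$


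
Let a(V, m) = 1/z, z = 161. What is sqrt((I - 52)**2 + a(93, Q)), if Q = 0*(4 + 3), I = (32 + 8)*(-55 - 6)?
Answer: 3*sqrt(17885674345)/161 ≈ 2492.0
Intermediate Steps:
I = -2440 (I = 40*(-61) = -2440)
Q = 0 (Q = 0*7 = 0)
a(V, m) = 1/161
sqrt((I - 52)**2 + a(93, Q)) = sqrt((-2440 - 52)**2 + 1/161) = sqrt((-2492)**2 + 1/161) = sqrt(6210064 + 1/161) = sqrt(999820305/161) = 3*sqrt(17885674345)/161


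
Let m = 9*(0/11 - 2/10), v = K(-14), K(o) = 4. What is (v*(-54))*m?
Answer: 1944/5 ≈ 388.80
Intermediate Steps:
v = 4
m = -9/5 (m = 9*(0*(1/11) - 2*⅒) = 9*(0 - ⅕) = 9*(-⅕) = -9/5 ≈ -1.8000)
(v*(-54))*m = (4*(-54))*(-9/5) = -216*(-9/5) = 1944/5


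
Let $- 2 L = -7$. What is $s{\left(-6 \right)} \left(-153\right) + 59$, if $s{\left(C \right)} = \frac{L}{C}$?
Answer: $\frac{593}{4} \approx 148.25$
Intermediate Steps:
$L = \frac{7}{2}$ ($L = \left(- \frac{1}{2}\right) \left(-7\right) = \frac{7}{2} \approx 3.5$)
$s{\left(C \right)} = \frac{7}{2 C}$
$s{\left(-6 \right)} \left(-153\right) + 59 = \frac{7}{2 \left(-6\right)} \left(-153\right) + 59 = \frac{7}{2} \left(- \frac{1}{6}\right) \left(-153\right) + 59 = \left(- \frac{7}{12}\right) \left(-153\right) + 59 = \frac{357}{4} + 59 = \frac{593}{4}$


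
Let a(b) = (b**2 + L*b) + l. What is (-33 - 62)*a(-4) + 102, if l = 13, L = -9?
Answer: -6073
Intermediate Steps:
a(b) = 13 + b**2 - 9*b (a(b) = (b**2 - 9*b) + 13 = 13 + b**2 - 9*b)
(-33 - 62)*a(-4) + 102 = (-33 - 62)*(13 + (-4)**2 - 9*(-4)) + 102 = -95*(13 + 16 + 36) + 102 = -95*65 + 102 = -6175 + 102 = -6073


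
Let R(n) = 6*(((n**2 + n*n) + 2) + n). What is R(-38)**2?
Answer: 292820544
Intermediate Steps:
R(n) = 12 + 6*n + 12*n**2 (R(n) = 6*(((n**2 + n**2) + 2) + n) = 6*((2*n**2 + 2) + n) = 6*((2 + 2*n**2) + n) = 6*(2 + n + 2*n**2) = 12 + 6*n + 12*n**2)
R(-38)**2 = (12 + 6*(-38) + 12*(-38)**2)**2 = (12 - 228 + 12*1444)**2 = (12 - 228 + 17328)**2 = 17112**2 = 292820544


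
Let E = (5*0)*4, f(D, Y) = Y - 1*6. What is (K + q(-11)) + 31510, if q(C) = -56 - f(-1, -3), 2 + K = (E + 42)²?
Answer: 33225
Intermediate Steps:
f(D, Y) = -6 + Y (f(D, Y) = Y - 6 = -6 + Y)
E = 0 (E = 0*4 = 0)
K = 1762 (K = -2 + (0 + 42)² = -2 + 42² = -2 + 1764 = 1762)
q(C) = -47 (q(C) = -56 - (-6 - 3) = -56 - 1*(-9) = -56 + 9 = -47)
(K + q(-11)) + 31510 = (1762 - 47) + 31510 = 1715 + 31510 = 33225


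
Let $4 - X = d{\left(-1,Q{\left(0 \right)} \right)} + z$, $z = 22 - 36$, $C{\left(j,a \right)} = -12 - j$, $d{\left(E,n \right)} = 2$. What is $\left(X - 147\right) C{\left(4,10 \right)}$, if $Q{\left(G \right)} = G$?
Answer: $2096$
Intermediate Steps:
$z = -14$
$X = 16$ ($X = 4 - \left(2 - 14\right) = 4 - -12 = 4 + 12 = 16$)
$\left(X - 147\right) C{\left(4,10 \right)} = \left(16 - 147\right) \left(-12 - 4\right) = - 131 \left(-12 - 4\right) = \left(-131\right) \left(-16\right) = 2096$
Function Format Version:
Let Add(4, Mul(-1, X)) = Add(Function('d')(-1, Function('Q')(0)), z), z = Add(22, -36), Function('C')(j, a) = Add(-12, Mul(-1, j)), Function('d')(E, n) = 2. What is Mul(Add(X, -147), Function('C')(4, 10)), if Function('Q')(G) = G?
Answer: 2096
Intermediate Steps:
z = -14
X = 16 (X = Add(4, Mul(-1, Add(2, -14))) = Add(4, Mul(-1, -12)) = Add(4, 12) = 16)
Mul(Add(X, -147), Function('C')(4, 10)) = Mul(Add(16, -147), Add(-12, Mul(-1, 4))) = Mul(-131, Add(-12, -4)) = Mul(-131, -16) = 2096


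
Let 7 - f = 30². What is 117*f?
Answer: -104481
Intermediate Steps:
f = -893 (f = 7 - 1*30² = 7 - 1*900 = 7 - 900 = -893)
117*f = 117*(-893) = -104481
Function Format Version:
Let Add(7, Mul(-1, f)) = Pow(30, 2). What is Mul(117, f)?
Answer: -104481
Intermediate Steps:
f = -893 (f = Add(7, Mul(-1, Pow(30, 2))) = Add(7, Mul(-1, 900)) = Add(7, -900) = -893)
Mul(117, f) = Mul(117, -893) = -104481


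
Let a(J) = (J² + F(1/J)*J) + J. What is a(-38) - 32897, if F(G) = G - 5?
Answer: -31300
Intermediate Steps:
F(G) = -5 + G
a(J) = J + J² + J*(-5 + 1/J) (a(J) = (J² + (-5 + 1/J)*J) + J = (J² + J*(-5 + 1/J)) + J = J + J² + J*(-5 + 1/J))
a(-38) - 32897 = (1 - 38*(-4 - 38)) - 32897 = (1 - 38*(-42)) - 32897 = (1 + 1596) - 32897 = 1597 - 32897 = -31300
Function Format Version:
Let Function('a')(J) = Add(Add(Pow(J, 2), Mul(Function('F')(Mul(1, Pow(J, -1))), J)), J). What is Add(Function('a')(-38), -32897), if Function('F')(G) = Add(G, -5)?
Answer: -31300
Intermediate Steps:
Function('F')(G) = Add(-5, G)
Function('a')(J) = Add(J, Pow(J, 2), Mul(J, Add(-5, Pow(J, -1)))) (Function('a')(J) = Add(Add(Pow(J, 2), Mul(Add(-5, Mul(1, Pow(J, -1))), J)), J) = Add(Add(Pow(J, 2), Mul(Add(-5, Pow(J, -1)), J)), J) = Add(Add(Pow(J, 2), Mul(J, Add(-5, Pow(J, -1)))), J) = Add(J, Pow(J, 2), Mul(J, Add(-5, Pow(J, -1)))))
Add(Function('a')(-38), -32897) = Add(Add(1, Mul(-38, Add(-4, -38))), -32897) = Add(Add(1, Mul(-38, -42)), -32897) = Add(Add(1, 1596), -32897) = Add(1597, -32897) = -31300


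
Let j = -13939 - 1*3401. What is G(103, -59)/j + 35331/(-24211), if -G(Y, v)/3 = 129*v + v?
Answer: -38991155/13993958 ≈ -2.7863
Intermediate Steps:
G(Y, v) = -390*v (G(Y, v) = -3*(129*v + v) = -390*v)
j = -17340 (j = -13939 - 3401 = -17340)
G(103, -59)/j + 35331/(-24211) = -390*(-59)/(-17340) + 35331/(-24211) = 23010*(-1/17340) + 35331*(-1/24211) = -767/578 - 35331/24211 = -38991155/13993958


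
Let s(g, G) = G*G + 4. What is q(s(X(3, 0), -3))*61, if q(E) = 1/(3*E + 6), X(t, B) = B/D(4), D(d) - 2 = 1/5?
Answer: 61/45 ≈ 1.3556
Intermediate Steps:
D(d) = 11/5 (D(d) = 2 + 1/5 = 2 + ⅕ = 11/5)
X(t, B) = 5*B/11 (X(t, B) = B/(11/5) = B*(5/11) = 5*B/11)
s(g, G) = 4 + G² (s(g, G) = G² + 4 = 4 + G²)
q(E) = 1/(6 + 3*E)
q(s(X(3, 0), -3))*61 = (1/(3*(2 + (4 + (-3)²))))*61 = (1/(3*(2 + (4 + 9))))*61 = (1/(3*(2 + 13)))*61 = ((⅓)/15)*61 = ((⅓)*(1/15))*61 = (1/45)*61 = 61/45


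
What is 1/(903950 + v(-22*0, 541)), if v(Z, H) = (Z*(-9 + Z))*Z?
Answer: 1/903950 ≈ 1.1063e-6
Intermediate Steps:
v(Z, H) = Z²*(-9 + Z)
1/(903950 + v(-22*0, 541)) = 1/(903950 + (-22*0)²*(-9 - 22*0)) = 1/(903950 + 0²*(-9 + 0)) = 1/(903950 + 0*(-9)) = 1/(903950 + 0) = 1/903950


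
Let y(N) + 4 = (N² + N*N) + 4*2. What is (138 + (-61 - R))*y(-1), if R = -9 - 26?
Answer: 672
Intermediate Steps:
R = -35
y(N) = 4 + 2*N² (y(N) = -4 + ((N² + N*N) + 4*2) = -4 + ((N² + N²) + 8) = -4 + (2*N² + 8) = -4 + (8 + 2*N²) = 4 + 2*N²)
(138 + (-61 - R))*y(-1) = (138 + (-61 - 1*(-35)))*(4 + 2*(-1)²) = (138 + (-61 + 35))*(4 + 2*1) = (138 - 26)*(4 + 2) = 112*6 = 672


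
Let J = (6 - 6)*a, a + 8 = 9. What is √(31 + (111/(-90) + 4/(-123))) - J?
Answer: √4998310/410 ≈ 5.4529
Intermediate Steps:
a = 1 (a = -8 + 9 = 1)
J = 0 (J = (6 - 6)*1 = 0*1 = 0)
√(31 + (111/(-90) + 4/(-123))) - J = √(31 + (111/(-90) + 4/(-123))) - 1*0 = √(31 + (111*(-1/90) + 4*(-1/123))) + 0 = √(31 + (-37/30 - 4/123)) + 0 = √(31 - 519/410) + 0 = √(12191/410) + 0 = √4998310/410 + 0 = √4998310/410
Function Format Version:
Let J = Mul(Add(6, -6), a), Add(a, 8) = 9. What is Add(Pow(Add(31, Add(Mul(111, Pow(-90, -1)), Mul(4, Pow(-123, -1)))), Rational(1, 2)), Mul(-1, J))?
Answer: Mul(Rational(1, 410), Pow(4998310, Rational(1, 2))) ≈ 5.4529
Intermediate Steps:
a = 1 (a = Add(-8, 9) = 1)
J = 0 (J = Mul(Add(6, -6), 1) = Mul(0, 1) = 0)
Add(Pow(Add(31, Add(Mul(111, Pow(-90, -1)), Mul(4, Pow(-123, -1)))), Rational(1, 2)), Mul(-1, J)) = Add(Pow(Add(31, Add(Mul(111, Pow(-90, -1)), Mul(4, Pow(-123, -1)))), Rational(1, 2)), Mul(-1, 0)) = Add(Pow(Add(31, Add(Mul(111, Rational(-1, 90)), Mul(4, Rational(-1, 123)))), Rational(1, 2)), 0) = Add(Pow(Add(31, Add(Rational(-37, 30), Rational(-4, 123))), Rational(1, 2)), 0) = Add(Pow(Add(31, Rational(-519, 410)), Rational(1, 2)), 0) = Add(Pow(Rational(12191, 410), Rational(1, 2)), 0) = Add(Mul(Rational(1, 410), Pow(4998310, Rational(1, 2))), 0) = Mul(Rational(1, 410), Pow(4998310, Rational(1, 2)))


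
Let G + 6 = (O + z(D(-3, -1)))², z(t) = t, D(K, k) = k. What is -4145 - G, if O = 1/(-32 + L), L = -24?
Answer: -12983153/3136 ≈ -4140.0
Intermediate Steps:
O = -1/56 (O = 1/(-32 - 24) = 1/(-56) = -1/56 ≈ -0.017857)
G = -15567/3136 (G = -6 + (-1/56 - 1)² = -6 + (-57/56)² = -6 + 3249/3136 = -15567/3136 ≈ -4.9640)
-4145 - G = -4145 - 1*(-15567/3136) = -4145 + 15567/3136 = -12983153/3136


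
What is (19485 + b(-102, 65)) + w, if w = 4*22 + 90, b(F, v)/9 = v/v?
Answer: 19672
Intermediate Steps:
b(F, v) = 9 (b(F, v) = 9*(v/v) = 9*1 = 9)
w = 178 (w = 88 + 90 = 178)
(19485 + b(-102, 65)) + w = (19485 + 9) + 178 = 19494 + 178 = 19672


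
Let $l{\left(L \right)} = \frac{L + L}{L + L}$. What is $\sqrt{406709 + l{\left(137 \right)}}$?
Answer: $3 \sqrt{45190} \approx 637.74$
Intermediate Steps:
$l{\left(L \right)} = 1$ ($l{\left(L \right)} = \frac{2 L}{2 L} = 2 L \frac{1}{2 L} = 1$)
$\sqrt{406709 + l{\left(137 \right)}} = \sqrt{406709 + 1} = \sqrt{406710} = 3 \sqrt{45190}$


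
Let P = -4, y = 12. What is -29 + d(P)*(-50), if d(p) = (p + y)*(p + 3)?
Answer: 371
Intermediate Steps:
d(p) = (3 + p)*(12 + p) (d(p) = (p + 12)*(p + 3) = (12 + p)*(3 + p) = (3 + p)*(12 + p))
-29 + d(P)*(-50) = -29 + (36 + (-4)² + 15*(-4))*(-50) = -29 + (36 + 16 - 60)*(-50) = -29 - 8*(-50) = -29 + 400 = 371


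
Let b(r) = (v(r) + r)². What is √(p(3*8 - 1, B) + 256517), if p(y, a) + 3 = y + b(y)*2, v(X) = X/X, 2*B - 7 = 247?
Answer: √257689 ≈ 507.63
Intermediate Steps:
B = 127 (B = 7/2 + (½)*247 = 7/2 + 247/2 = 127)
v(X) = 1
b(r) = (1 + r)²
p(y, a) = -3 + y + 2*(1 + y)² (p(y, a) = -3 + (y + (1 + y)²*2) = -3 + (y + 2*(1 + y)²) = -3 + y + 2*(1 + y)²)
√(p(3*8 - 1, B) + 256517) = √((-3 + (3*8 - 1) + 2*(1 + (3*8 - 1))²) + 256517) = √((-3 + (24 - 1) + 2*(1 + (24 - 1))²) + 256517) = √((-3 + 23 + 2*(1 + 23)²) + 256517) = √((-3 + 23 + 2*24²) + 256517) = √((-3 + 23 + 2*576) + 256517) = √((-3 + 23 + 1152) + 256517) = √(1172 + 256517) = √257689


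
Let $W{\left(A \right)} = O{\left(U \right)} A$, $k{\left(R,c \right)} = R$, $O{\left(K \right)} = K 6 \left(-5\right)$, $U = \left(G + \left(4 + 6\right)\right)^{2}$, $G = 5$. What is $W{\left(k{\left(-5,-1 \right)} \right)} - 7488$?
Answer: $26262$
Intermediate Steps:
$U = 225$ ($U = \left(5 + \left(4 + 6\right)\right)^{2} = \left(5 + 10\right)^{2} = 15^{2} = 225$)
$O{\left(K \right)} = - 30 K$ ($O{\left(K \right)} = 6 K \left(-5\right) = - 30 K$)
$W{\left(A \right)} = - 6750 A$ ($W{\left(A \right)} = \left(-30\right) 225 A = - 6750 A$)
$W{\left(k{\left(-5,-1 \right)} \right)} - 7488 = \left(-6750\right) \left(-5\right) - 7488 = 33750 - 7488 = 26262$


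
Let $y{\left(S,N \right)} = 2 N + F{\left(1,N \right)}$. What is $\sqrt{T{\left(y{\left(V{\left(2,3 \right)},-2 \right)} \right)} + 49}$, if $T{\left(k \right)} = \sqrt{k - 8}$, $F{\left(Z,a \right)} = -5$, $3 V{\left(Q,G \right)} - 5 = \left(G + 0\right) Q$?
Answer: $\sqrt{49 + i \sqrt{17}} \approx 7.0062 + 0.29425 i$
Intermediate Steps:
$V{\left(Q,G \right)} = \frac{5}{3} + \frac{G Q}{3}$ ($V{\left(Q,G \right)} = \frac{5}{3} + \frac{\left(G + 0\right) Q}{3} = \frac{5}{3} + \frac{G Q}{3}$)
$y{\left(S,N \right)} = -5 + 2 N$ ($y{\left(S,N \right)} = 2 N - 5 = -5 + 2 N$)
$T{\left(k \right)} = \sqrt{-8 + k}$
$\sqrt{T{\left(y{\left(V{\left(2,3 \right)},-2 \right)} \right)} + 49} = \sqrt{\sqrt{-8 + \left(-5 + 2 \left(-2\right)\right)} + 49} = \sqrt{\sqrt{-8 - 9} + 49} = \sqrt{\sqrt{-17} + 49} = \sqrt{i \sqrt{17} + 49} = \sqrt{49 + i \sqrt{17}}$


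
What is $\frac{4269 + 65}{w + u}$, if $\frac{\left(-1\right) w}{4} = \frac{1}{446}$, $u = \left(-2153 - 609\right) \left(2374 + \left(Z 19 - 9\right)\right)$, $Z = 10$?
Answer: $- \frac{43931}{71531406} \approx -0.00061415$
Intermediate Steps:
$u = -7056910$ ($u = \left(-2153 - 609\right) \left(2374 + \left(10 \cdot 19 - 9\right)\right) = - 2762 \left(2374 + \left(190 - 9\right)\right) = - 2762 \left(2374 + 181\right) = \left(-2762\right) 2555 = -7056910$)
$w = - \frac{2}{223}$ ($w = - \frac{4}{446} = \left(-4\right) \frac{1}{446} = - \frac{2}{223} \approx -0.0089686$)
$\frac{4269 + 65}{w + u} = \frac{4269 + 65}{- \frac{2}{223} - 7056910} = \frac{4334}{- \frac{1573690932}{223}} = 4334 \left(- \frac{223}{1573690932}\right) = - \frac{43931}{71531406}$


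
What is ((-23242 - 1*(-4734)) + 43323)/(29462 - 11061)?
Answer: 24815/18401 ≈ 1.3486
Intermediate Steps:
((-23242 - 1*(-4734)) + 43323)/(29462 - 11061) = ((-23242 + 4734) + 43323)/18401 = (-18508 + 43323)*(1/18401) = 24815*(1/18401) = 24815/18401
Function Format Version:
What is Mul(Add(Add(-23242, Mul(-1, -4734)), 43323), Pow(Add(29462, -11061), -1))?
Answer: Rational(24815, 18401) ≈ 1.3486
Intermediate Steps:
Mul(Add(Add(-23242, Mul(-1, -4734)), 43323), Pow(Add(29462, -11061), -1)) = Mul(Add(Add(-23242, 4734), 43323), Pow(18401, -1)) = Mul(Add(-18508, 43323), Rational(1, 18401)) = Mul(24815, Rational(1, 18401)) = Rational(24815, 18401)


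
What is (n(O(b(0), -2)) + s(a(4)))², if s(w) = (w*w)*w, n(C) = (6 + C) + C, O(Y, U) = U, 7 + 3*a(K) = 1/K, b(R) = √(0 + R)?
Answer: 361201/4096 ≈ 88.184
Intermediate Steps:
b(R) = √R
a(K) = -7/3 + 1/(3*K)
n(C) = 6 + 2*C
s(w) = w³ (s(w) = w²*w = w³)
(n(O(b(0), -2)) + s(a(4)))² = ((6 + 2*(-2)) + ((⅓)*(1 - 7*4)/4)³)² = ((6 - 4) + ((⅓)*(¼)*(1 - 28))³)² = (2 + ((⅓)*(¼)*(-27))³)² = (2 + (-9/4)³)² = (2 - 729/64)² = (-601/64)² = 361201/4096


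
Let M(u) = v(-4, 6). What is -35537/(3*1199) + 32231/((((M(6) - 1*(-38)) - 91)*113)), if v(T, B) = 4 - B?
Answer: -30617942/2032305 ≈ -15.066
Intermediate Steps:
M(u) = -2 (M(u) = 4 - 1*6 = 4 - 6 = -2)
-35537/(3*1199) + 32231/((((M(6) - 1*(-38)) - 91)*113)) = -35537/(3*1199) + 32231/((((-2 - 1*(-38)) - 91)*113)) = -35537/3597 + 32231/((((-2 + 38) - 91)*113)) = -35537*1/3597 + 32231/(((36 - 91)*113)) = -35537/3597 + 32231/((-55*113)) = -35537/3597 + 32231/(-6215) = -35537/3597 + 32231*(-1/6215) = -35537/3597 - 32231/6215 = -30617942/2032305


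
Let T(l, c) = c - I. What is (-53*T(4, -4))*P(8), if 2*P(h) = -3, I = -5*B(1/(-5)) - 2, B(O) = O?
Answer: -477/2 ≈ -238.50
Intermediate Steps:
I = -1 (I = -5/(-5) - 2 = -5*(-1/5) - 2 = 1 - 2 = -1)
T(l, c) = 1 + c (T(l, c) = c - 1*(-1) = c + 1 = 1 + c)
P(h) = -3/2 (P(h) = (1/2)*(-3) = -3/2)
(-53*T(4, -4))*P(8) = -53*(1 - 4)*(-3/2) = -53*(-3)*(-3/2) = 159*(-3/2) = -477/2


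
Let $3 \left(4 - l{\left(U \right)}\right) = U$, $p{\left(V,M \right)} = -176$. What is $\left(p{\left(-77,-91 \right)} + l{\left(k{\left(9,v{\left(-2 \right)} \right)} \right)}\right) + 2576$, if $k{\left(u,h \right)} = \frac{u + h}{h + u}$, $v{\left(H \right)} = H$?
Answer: $\frac{7211}{3} \approx 2403.7$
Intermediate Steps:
$k{\left(u,h \right)} = 1$ ($k{\left(u,h \right)} = \frac{h + u}{h + u} = 1$)
$l{\left(U \right)} = 4 - \frac{U}{3}$
$\left(p{\left(-77,-91 \right)} + l{\left(k{\left(9,v{\left(-2 \right)} \right)} \right)}\right) + 2576 = \left(-176 + \left(4 - \frac{1}{3}\right)\right) + 2576 = \left(-176 + \frac{11}{3}\right) + 2576 = - \frac{517}{3} + 2576 = \frac{7211}{3}$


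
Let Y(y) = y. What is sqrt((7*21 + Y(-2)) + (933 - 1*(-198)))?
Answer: 2*sqrt(319) ≈ 35.721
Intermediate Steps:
sqrt((7*21 + Y(-2)) + (933 - 1*(-198))) = sqrt((7*21 - 2) + (933 - 1*(-198))) = sqrt((147 - 2) + (933 + 198)) = sqrt(145 + 1131) = sqrt(1276) = 2*sqrt(319)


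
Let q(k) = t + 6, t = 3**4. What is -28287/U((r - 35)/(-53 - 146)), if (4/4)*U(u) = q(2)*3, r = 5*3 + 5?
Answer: -3143/29 ≈ -108.38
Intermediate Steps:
t = 81
r = 20 (r = 15 + 5 = 20)
q(k) = 87 (q(k) = 81 + 6 = 87)
U(u) = 261 (U(u) = 87*3 = 261)
-28287/U((r - 35)/(-53 - 146)) = -28287/261 = -28287*1/261 = -3143/29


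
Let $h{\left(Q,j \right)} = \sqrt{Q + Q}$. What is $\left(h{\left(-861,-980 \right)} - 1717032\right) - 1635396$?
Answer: $-3352428 + i \sqrt{1722} \approx -3.3524 \cdot 10^{6} + 41.497 i$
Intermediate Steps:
$h{\left(Q,j \right)} = \sqrt{2} \sqrt{Q}$ ($h{\left(Q,j \right)} = \sqrt{2 Q} = \sqrt{2} \sqrt{Q}$)
$\left(h{\left(-861,-980 \right)} - 1717032\right) - 1635396 = \left(\sqrt{2} \sqrt{-861} - 1717032\right) - 1635396 = \left(\sqrt{2} i \sqrt{861} - 1717032\right) - 1635396 = \left(i \sqrt{1722} - 1717032\right) - 1635396 = \left(-1717032 + i \sqrt{1722}\right) - 1635396 = -3352428 + i \sqrt{1722}$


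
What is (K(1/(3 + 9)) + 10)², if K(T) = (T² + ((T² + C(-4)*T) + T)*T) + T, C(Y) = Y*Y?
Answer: 311204881/2985984 ≈ 104.22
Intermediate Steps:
C(Y) = Y²
K(T) = T + T² + T*(T² + 17*T) (K(T) = (T² + ((T² + (-4)²*T) + T)*T) + T = (T² + ((T² + 16*T) + T)*T) + T = (T² + (T² + 17*T)*T) + T = (T² + T*(T² + 17*T)) + T = T + T² + T*(T² + 17*T))
(K(1/(3 + 9)) + 10)² = ((1 + (1/(3 + 9))² + 18/(3 + 9))/(3 + 9) + 10)² = ((1 + (1/12)² + 18/12)/12 + 10)² = ((1 + (1/12)² + 18*(1/12))/12 + 10)² = ((1 + 1/144 + 3/2)/12 + 10)² = ((1/12)*(361/144) + 10)² = (361/1728 + 10)² = (17641/1728)² = 311204881/2985984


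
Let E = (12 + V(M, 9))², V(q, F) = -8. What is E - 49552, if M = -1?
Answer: -49536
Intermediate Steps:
E = 16 (E = (12 - 8)² = 4² = 16)
E - 49552 = 16 - 49552 = -49536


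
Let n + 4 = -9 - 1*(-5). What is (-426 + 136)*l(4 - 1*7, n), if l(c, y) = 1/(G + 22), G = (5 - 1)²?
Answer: -145/19 ≈ -7.6316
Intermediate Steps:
n = -8 (n = -4 + (-9 - 1*(-5)) = -4 + (-9 + 5) = -4 - 4 = -8)
G = 16 (G = 4² = 16)
l(c, y) = 1/38 (l(c, y) = 1/(16 + 22) = 1/38)
(-426 + 136)*l(4 - 1*7, n) = (-426 + 136)*(1/38) = -290*1/38 = -145/19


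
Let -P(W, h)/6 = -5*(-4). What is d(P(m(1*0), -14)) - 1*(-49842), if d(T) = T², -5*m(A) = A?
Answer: 64242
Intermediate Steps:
m(A) = -A/5
P(W, h) = -120 (P(W, h) = -(-30)*(-4) = -6*20 = -120)
d(P(m(1*0), -14)) - 1*(-49842) = (-120)² - 1*(-49842) = 14400 + 49842 = 64242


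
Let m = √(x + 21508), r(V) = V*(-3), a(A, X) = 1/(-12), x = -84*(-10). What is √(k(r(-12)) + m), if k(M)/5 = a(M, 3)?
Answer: √(-15 + 72*√5587)/6 ≈ 12.210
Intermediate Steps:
x = 840
a(A, X) = -1/12
r(V) = -3*V
k(M) = -5/12 (k(M) = 5*(-1/12) = -5/12)
m = 2*√5587 (m = √(840 + 21508) = √22348 = 2*√5587 ≈ 149.49)
√(k(r(-12)) + m) = √(-5/12 + 2*√5587)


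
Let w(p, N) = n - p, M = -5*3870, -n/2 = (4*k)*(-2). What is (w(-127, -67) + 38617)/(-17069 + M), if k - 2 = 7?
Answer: -38888/36419 ≈ -1.0678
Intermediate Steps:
k = 9 (k = 2 + 7 = 9)
n = 144 (n = -2*4*9*(-2) = -72*(-2) = -2*(-72) = 144)
M = -19350
w(p, N) = 144 - p
(w(-127, -67) + 38617)/(-17069 + M) = ((144 - 1*(-127)) + 38617)/(-17069 - 19350) = ((144 + 127) + 38617)/(-36419) = (271 + 38617)*(-1/36419) = 38888*(-1/36419) = -38888/36419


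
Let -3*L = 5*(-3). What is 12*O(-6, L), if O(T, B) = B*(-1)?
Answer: -60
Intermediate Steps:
L = 5 (L = -5*(-3)/3 = -⅓*(-15) = 5)
O(T, B) = -B
12*O(-6, L) = 12*(-1*5) = 12*(-5) = -60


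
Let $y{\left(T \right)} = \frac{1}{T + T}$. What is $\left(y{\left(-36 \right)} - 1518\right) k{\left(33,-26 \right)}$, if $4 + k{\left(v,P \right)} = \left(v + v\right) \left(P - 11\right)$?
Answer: $\frac{133670231}{36} \approx 3.7131 \cdot 10^{6}$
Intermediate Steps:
$k{\left(v,P \right)} = -4 + 2 v \left(-11 + P\right)$ ($k{\left(v,P \right)} = -4 + \left(v + v\right) \left(P - 11\right) = -4 + 2 v \left(-11 + P\right)$)
$y{\left(T \right)} = \frac{1}{2 T}$
$\left(y{\left(-36 \right)} - 1518\right) k{\left(33,-26 \right)} = \left(\frac{1}{2 \left(-36\right)} - 1518\right) \left(-4 - 726 + 2 \left(-26\right) 33\right) = \left(\frac{1}{2} \left(- \frac{1}{36}\right) - 1518\right) \left(-4 - 726 - 1716\right) = \left(- \frac{1}{72} - 1518\right) \left(-2446\right) = \left(- \frac{109297}{72}\right) \left(-2446\right) = \frac{133670231}{36}$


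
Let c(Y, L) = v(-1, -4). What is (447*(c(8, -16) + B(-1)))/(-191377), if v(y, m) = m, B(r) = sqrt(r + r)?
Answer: 1788/191377 - 447*I*sqrt(2)/191377 ≈ 0.0093428 - 0.0033032*I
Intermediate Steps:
B(r) = sqrt(2)*sqrt(r) (B(r) = sqrt(2*r) = sqrt(2)*sqrt(r))
c(Y, L) = -4
(447*(c(8, -16) + B(-1)))/(-191377) = (447*(-4 + sqrt(2)*sqrt(-1)))/(-191377) = (447*(-4 + sqrt(2)*I))*(-1/191377) = (447*(-4 + I*sqrt(2)))*(-1/191377) = (-1788 + 447*I*sqrt(2))*(-1/191377) = 1788/191377 - 447*I*sqrt(2)/191377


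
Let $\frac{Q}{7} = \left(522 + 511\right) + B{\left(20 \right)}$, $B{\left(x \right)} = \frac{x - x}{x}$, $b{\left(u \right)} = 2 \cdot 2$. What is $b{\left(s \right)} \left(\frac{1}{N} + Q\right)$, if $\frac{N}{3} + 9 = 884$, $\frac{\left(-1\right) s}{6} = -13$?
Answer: $\frac{75925504}{2625} \approx 28924.0$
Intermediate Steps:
$s = 78$ ($s = \left(-6\right) \left(-13\right) = 78$)
$N = 2625$ ($N = -27 + 3 \cdot 884 = -27 + 2652 = 2625$)
$b{\left(u \right)} = 4$
$B{\left(x \right)} = 0$ ($B{\left(x \right)} = \frac{0}{x} = 0$)
$Q = 7231$ ($Q = 7 \left(\left(522 + 511\right) + 0\right) = 7 \left(1033 + 0\right) = 7 \cdot 1033 = 7231$)
$b{\left(s \right)} \left(\frac{1}{N} + Q\right) = 4 \left(\frac{1}{2625} + 7231\right) = 4 \cdot \frac{18981376}{2625} = \frac{75925504}{2625}$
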